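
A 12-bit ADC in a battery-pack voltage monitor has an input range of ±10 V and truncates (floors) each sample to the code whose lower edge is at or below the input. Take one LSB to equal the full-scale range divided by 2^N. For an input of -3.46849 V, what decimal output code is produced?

1337

Span: 10 V − (-10 V) = 20 V. LSB = 20 V / 2^12 ≈ 4.883 mV.
V_in − V_min = -3.46849 − (-10) = 6.53151 V.
Divide by LSB: 6.53151 × 4096/20 = 1337.6532.
Truncating gives code 1337.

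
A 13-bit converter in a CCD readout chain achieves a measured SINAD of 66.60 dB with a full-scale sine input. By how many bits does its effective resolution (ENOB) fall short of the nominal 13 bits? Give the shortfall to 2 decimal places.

N_eff = (66.60 − 1.76)/6.02 = 10.7708 bits.
Shortfall = 13 − 10.7708 = 2.2292 bits.

2.23 bits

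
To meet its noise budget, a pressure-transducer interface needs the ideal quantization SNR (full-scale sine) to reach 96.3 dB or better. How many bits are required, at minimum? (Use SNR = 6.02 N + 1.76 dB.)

N ≥ (96.3 − 1.76)/6.02 = 15.704 → N_min = 16.

16 bits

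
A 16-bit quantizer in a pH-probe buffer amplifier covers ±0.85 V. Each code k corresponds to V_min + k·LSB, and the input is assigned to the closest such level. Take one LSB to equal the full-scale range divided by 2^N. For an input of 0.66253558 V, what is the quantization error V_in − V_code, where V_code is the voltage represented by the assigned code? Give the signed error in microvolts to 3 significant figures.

The full-scale span is 0.85 − (-0.85) = 1.7 V. LSB = 1.7 V / 2^16 ≈ 25.94 µV.
(0.66253558 − (-0.85)) / LSB = 1.51253558 × 65536/1.7 = 58309.1363. Nearest integer: k = 58309.
Reconstructed level: -0.85 + 58309 × 1.7/65536 V = 0.66253204346 V.
Error = V_in − V_code = 0.66253558 − (0.66253204346) = +3.54 µV.

+3.54 µV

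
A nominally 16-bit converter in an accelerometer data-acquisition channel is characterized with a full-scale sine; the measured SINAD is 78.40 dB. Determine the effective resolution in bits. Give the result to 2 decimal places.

12.73 bits

ENOB = (78.40 − 1.76)/6.02 = 12.7309 bits.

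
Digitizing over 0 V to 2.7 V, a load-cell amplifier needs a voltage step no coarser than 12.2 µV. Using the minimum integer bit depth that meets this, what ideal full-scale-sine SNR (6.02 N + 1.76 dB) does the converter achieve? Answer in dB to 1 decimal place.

Range is 2.7 V.
Required number of levels: 2.7/12.2 µV = 221310; smallest N with 2^N ≥ that is 18.
Ideal SNR at N = 18: 6.02·18 + 1.76 = 110.1 dB.

110.1 dB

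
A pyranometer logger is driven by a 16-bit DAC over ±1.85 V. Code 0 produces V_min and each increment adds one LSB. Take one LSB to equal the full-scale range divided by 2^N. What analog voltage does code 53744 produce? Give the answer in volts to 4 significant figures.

1.184 V

The full-scale span is 1.85 − (-1.85) = 3.7 V. LSB = 3.7 V / 2^16.
V_out = -1.85 + 53744 × (3.7/65536) V
      = -1.85 + 3.03425 = 1.18425 V.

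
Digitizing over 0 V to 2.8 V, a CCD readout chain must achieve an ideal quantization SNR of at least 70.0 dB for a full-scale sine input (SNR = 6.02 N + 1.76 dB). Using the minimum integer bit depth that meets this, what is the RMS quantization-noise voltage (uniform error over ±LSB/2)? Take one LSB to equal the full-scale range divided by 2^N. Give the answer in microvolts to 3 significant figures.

Range is 2.8 V.
Required N = ⌈(70.0 − 1.76)/6.02⌉ = ⌈11.336⌉ = 12.
One LSB is 2.8 V / 4096 = 0.68359 mV.
σ_q = LSB/√12 = 0.68359 mV/3.4641 = 197 µV.

197 µV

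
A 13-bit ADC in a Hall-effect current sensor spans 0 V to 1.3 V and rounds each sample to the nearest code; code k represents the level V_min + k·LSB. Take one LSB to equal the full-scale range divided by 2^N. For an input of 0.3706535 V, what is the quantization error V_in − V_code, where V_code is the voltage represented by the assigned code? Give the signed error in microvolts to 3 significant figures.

Span = 1.3 V. LSB = 1.3 V / 2^13 ≈ 158.7 µV.
(0.3706535 − (0)) / LSB = 0.3706535 × 8192/1.3 = 2335.6873. Nearest integer: k = 2336.
Reconstructed level: 0 + 2336 × 1.3/8192 V = 0.3707031250 V.
Error = V_in − V_code = 0.3706535 − (0.3707031250) = −49.6 µV.

−49.6 µV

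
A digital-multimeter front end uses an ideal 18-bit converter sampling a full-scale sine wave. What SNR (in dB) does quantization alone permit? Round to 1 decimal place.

Ideal quantization SNR: 6.02 × 18 + 1.76 dB = 110.1 dB.

110.1 dB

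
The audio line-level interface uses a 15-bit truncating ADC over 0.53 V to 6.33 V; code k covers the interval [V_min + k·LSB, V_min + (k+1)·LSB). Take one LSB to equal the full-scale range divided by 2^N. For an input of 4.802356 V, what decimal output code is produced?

24137

The full-scale span is 6.33 − (0.53) = 5.8 V. LSB = 5.8 V / 2^15 ≈ 177.0 µV.
V_in − V_min = 4.802356 − (0.53) = 4.272356 V.
Divide by LSB: 4.272356 × 32768/5.8 = 24137.3382.
Truncating gives code 24137.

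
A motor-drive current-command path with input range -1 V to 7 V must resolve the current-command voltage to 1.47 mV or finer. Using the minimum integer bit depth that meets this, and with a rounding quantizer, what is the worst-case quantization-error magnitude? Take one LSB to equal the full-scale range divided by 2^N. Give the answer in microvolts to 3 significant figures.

Full-scale range = 7 V − (-1 V) = 8 V.
Need 2^N ≥ 8 V / 1.47 mV = 5442 → N_min = 13.
LSB = 8 V / 2^13 = 0.97656 mV.
Half an LSB is 488 µV.

488 µV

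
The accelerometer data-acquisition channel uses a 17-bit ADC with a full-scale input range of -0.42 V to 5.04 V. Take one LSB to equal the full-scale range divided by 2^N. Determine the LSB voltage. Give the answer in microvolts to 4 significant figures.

41.66 µV

The full-scale span is 5.04 − (-0.42) = 5.46 V.
Number of codes = 2^17 = 131072.
Step size = 5.46/131072 V = 41.66 µV.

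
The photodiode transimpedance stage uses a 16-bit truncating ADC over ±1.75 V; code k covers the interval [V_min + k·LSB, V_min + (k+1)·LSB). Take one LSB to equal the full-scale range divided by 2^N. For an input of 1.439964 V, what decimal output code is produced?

59730

The full-scale span is 1.75 − (-1.75) = 3.5 V. LSB = 3.5 V / 2^16 ≈ 53.41 µV.
(V_in − V_min) × 2^16/range = (1.439964 − (-1.75)) × 65536/3.5 = 59730.709.
Floor → code = 59730.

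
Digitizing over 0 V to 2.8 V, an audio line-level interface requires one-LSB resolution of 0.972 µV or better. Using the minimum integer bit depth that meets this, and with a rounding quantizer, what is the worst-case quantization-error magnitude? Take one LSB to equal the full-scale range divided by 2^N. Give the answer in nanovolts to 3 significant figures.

334 nV

Span = 2.8 V.
Required number of levels: 2.8/0.972 µV = 2.8807e6; smallest N with 2^N ≥ that is 22.
LSB = 2.8 V / 2^22 = 0.66757 µV.
Half an LSB is 334 nV.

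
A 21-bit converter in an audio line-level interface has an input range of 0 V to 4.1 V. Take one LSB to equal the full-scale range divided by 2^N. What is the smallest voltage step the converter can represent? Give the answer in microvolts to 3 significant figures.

Range is 4.1 V.
There are 2^21 = 2097152 steps.
LSB = 4.1 V / 2^21 = 1.96 µV.

1.96 µV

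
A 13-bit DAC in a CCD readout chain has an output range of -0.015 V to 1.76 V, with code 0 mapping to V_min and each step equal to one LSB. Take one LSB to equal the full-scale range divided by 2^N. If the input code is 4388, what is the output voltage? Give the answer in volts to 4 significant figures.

0.9358 V

Range = 1.76 − (-0.015) = 1.775 V. LSB = 1.775 V / 2^13.
V_out = -0.015 + 4388 × (1.775/8192) V
      = -0.015 + 0.950769 = 0.935769 V.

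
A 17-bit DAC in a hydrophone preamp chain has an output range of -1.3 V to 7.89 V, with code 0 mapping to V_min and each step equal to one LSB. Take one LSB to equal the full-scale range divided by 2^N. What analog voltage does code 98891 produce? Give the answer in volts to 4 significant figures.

5.634 V

Full-scale range = 7.89 V − (-1.3 V) = 9.19 V. LSB = 9.19 V / 2^17.
V_out = V_min + code × LSB = -1.3 V + 98891 × 9.19 V / 131072
      = -1.3 V + 6.93366 V = 5.63366 V.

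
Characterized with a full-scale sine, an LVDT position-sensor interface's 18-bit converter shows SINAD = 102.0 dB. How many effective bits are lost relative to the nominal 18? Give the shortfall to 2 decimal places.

Effective bits = (102.0 − 1.76)/6.02 = 16.6512.
18 − 16.6512 = 1.35 bits below nominal.

1.35 bits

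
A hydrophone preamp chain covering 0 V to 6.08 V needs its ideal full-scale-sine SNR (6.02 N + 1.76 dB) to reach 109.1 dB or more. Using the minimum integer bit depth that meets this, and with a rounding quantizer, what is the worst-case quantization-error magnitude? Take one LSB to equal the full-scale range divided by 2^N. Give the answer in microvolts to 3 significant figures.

Full-scale range = 6.08 V.
Required N = ⌈(109.1 − 1.76)/6.02⌉ = ⌈17.831⌉ = 18.
LSB = 6.08 V ÷ 2^18 = 6.08/262144 V = 23.193 µV.
Half an LSB is 11.6 µV.

11.6 µV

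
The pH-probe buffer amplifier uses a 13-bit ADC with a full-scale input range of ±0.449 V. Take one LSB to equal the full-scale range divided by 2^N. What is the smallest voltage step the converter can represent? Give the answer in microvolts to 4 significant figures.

The full-scale span is 0.449 − (-0.449) = 0.898 V.
2^13 = 8192 levels.
LSB = 0.898 V ÷ 2^13 = 0.898/8192 V = 109.6 µV.

109.6 µV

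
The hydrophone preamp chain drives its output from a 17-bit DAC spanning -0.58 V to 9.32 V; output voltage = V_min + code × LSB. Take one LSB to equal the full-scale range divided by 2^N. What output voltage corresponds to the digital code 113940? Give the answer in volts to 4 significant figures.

Range = 9.32 − (-0.58) = 9.9 V. LSB = 9.9 V / 2^17.
Output = V_min + (113940/131072) × range = -0.58 + 0.869293 × 9.9 V
      = -0.58 V + 8.60600 V = 8.02600 V.

8.026 V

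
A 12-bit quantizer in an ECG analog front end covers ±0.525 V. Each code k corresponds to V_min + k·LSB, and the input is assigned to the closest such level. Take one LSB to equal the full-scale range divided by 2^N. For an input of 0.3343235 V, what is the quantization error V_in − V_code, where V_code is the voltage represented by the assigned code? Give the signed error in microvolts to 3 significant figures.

The full-scale span is 0.525 − (-0.525) = 1.05 V. LSB = 1.05 V / 2^12 ≈ 256.3 µV.
(0.3343235 − (-0.525)) / LSB = 0.8593235 × 4096/1.05 = 3352.1801. Nearest integer: k = 3352.
V_code = V_min + k × range/2^12 = -0.525 + 3352 × 1.05/4096 = 0.3342773438 V.
e = 0.3343235 − (0.3342773438) = +46.2 µV.

+46.2 µV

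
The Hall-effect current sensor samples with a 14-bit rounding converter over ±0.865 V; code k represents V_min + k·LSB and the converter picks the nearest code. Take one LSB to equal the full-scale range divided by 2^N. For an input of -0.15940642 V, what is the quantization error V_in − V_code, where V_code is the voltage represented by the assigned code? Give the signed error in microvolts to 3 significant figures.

Full-scale range = 0.865 V − (-0.865 V) = 1.73 V. LSB = 1.73 V / 2^14 ≈ 105.6 µV.
Position in LSBs: (-0.15940642 − (-0.865)) × 16384/1.73 = 6682.3383; rounding gives k = 6682.
Reconstructed level: -0.865 + 6682 × 1.73/16384 V = -0.15944213867 V.
Error = V_in − V_code = -0.15940642 − (-0.15944213867) = +35.7 µV.

+35.7 µV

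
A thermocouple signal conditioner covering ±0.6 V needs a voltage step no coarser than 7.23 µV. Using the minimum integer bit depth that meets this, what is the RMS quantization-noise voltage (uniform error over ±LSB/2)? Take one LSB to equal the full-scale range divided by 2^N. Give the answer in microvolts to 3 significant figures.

1.32 µV

Range = 0.6 − (-0.6) = 1.2 V.
Required number of levels: 1.2/7.23 µV = 165980; smallest N with 2^N ≥ that is 18.
Step size = 1.2/262144 V = 4.5776 µV.
V_rms = LSB/√12 = 1.32 µV.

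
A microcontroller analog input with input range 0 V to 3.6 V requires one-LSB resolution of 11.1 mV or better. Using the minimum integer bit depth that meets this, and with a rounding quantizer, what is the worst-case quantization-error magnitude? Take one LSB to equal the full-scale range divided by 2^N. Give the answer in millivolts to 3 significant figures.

3.52 mV

Full-scale range = 3.6 V.
3.6 V / 11.1 mV = 324.3. Since 2^8 = 256 and 2^9 = 512, N = 9.
LSB = 3.6 V / 2^9 = 7.0313 mV.
Max error for round-to-nearest is LSB/2 = 3.52 mV.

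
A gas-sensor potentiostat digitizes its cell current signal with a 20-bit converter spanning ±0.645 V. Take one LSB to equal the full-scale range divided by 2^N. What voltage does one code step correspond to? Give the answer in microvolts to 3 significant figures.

Span: 0.645 V − (-0.645 V) = 1.29 V.
There are 2^20 = 1048576 steps.
LSB = 1.29 V ÷ 2^20 = 1.29/1048576 V = 1.23 µV.

1.23 µV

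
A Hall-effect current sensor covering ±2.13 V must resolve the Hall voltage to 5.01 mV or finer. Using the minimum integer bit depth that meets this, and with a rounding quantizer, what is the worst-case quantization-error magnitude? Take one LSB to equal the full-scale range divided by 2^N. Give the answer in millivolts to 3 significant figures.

Range = 2.13 − (-2.13) = 4.26 V.
4.26 V / 5.01 mV = 850.3. Since 2^9 = 512 and 2^10 = 1024, N = 10.
LSB = 4.26 V / 2^10 = 4.1602 mV.
|e|_max = LSB/2 = 2.08 mV.

2.08 mV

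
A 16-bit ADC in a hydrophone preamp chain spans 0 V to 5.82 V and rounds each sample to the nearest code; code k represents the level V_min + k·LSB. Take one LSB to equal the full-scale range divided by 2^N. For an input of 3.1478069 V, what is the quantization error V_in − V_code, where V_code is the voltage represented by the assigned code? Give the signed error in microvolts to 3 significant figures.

−16.0 µV

Span = 5.82 V. LSB = 5.82 V / 2^16 ≈ 88.81 µV.
(3.1478069 − (0)) / LSB = 3.1478069 × 65536/5.82 = 35445.8201. Nearest integer: k = 35446.
Reconstructed level: 0 + 35446 × 5.82/65536 V = 3.1478228760 V.
Error = V_in − V_code = 3.1478069 − (3.1478228760) = −16.0 µV.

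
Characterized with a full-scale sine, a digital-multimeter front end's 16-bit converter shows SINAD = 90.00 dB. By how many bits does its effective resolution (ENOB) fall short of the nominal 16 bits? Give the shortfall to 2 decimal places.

Effective bits = (90.00 − 1.76)/6.02 = 14.6578.
Lost resolution: 16 − 14.6578 = 1.3422 bits.

1.34 bits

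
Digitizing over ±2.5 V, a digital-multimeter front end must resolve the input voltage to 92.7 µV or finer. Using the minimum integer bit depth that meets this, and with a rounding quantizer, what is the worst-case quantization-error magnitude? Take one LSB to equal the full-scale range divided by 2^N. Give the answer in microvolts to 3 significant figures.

Span: 2.5 V − (-2.5 V) = 5 V.
Required number of levels: 5/92.7 µV = 53937; smallest N with 2^N ≥ that is 16.
One LSB is 5 V / 65536 = 76.294 µV.
|e|_max = LSB/2 = 38.1 µV.

38.1 µV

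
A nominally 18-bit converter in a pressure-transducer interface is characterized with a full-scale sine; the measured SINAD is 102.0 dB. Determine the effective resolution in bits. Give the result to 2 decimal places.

16.65 bits

ENOB = (102.0 − 1.76)/6.02 = 16.6512 bits.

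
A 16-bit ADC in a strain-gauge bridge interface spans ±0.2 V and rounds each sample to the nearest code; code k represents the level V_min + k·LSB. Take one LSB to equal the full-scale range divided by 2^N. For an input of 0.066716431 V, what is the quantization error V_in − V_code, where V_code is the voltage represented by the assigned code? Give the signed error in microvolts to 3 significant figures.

Range = 0.2 − (-0.2) = 0.4 V. LSB = 0.4 V / 2^16 ≈ 6.104 µV.
(0.066716431 − (-0.2)) / LSB = 0.266716431 × 65536/0.4 = 43698.8201. Nearest integer: k = 43699.
V_code = -0.2 + (43699/65536) × 0.4 = 0.066717529297 V.
e = 0.066716431 − (0.066717529297) = −1.10 µV.

−1.10 µV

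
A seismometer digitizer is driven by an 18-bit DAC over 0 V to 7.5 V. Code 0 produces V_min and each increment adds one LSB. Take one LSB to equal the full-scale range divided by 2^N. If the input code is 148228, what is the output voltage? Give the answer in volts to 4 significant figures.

4.241 V

V_FS = 7.5 V. LSB = 7.5 V / 2^18.
V_out = 0 + 148228 × (7.5/262144) V
      = 0 V + 4.24084 V = 4.24084 V.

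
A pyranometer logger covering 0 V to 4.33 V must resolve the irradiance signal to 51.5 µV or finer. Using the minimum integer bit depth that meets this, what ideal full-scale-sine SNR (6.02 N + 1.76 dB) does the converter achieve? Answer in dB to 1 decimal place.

104.1 dB

Full-scale range = 4.33 V.
Need 2^N ≥ 4.33 V / 51.5 µV = 84080 → N_min = 17.
SNR = 6.02 × 17 + 1.76 = 104.10 dB.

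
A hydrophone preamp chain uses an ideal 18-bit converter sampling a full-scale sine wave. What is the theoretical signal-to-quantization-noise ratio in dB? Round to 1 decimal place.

110.1 dB

SNR = 6.02·18 + 1.76 = 110.12 dB.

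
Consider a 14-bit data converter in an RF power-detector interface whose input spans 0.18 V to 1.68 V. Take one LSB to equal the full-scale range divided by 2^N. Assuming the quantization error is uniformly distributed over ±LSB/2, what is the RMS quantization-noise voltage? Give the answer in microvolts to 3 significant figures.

Range = 1.68 − (0.18) = 1.5 V.
LSB = 1.5 V / 2^14 = 91.553 µV.
σ_q = LSB/√12 = 91.553 µV/3.4641 = 26.4 µV.

26.4 µV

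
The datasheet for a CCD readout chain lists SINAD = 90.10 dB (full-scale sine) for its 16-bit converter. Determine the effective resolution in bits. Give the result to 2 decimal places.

14.67 bits

ENOB = (SINAD − 1.76) / 6.02 = (90.10 − 1.76) / 6.02 = 88.34 / 6.02 = 14.6744.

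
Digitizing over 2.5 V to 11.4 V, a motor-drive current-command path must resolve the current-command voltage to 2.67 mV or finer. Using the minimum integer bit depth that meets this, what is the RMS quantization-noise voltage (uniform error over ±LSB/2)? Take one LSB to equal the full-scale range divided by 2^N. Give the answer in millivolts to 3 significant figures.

Span: 11.4 V − (2.5 V) = 8.9 V.
Levels needed ≥ 8.9/2.67 mV = 3333. 2^12 = 4096 suffices, so N_min = 12.
LSB = 8.9 V ÷ 2^12 = 8.9/4096 V = 2.1729 mV.
RMS noise = LSB/√12 = 0.627 mV.

0.627 mV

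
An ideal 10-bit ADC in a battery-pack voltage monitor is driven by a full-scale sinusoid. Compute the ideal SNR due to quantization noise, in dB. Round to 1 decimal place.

62.0 dB

For an ideal N-bit converter with full-scale sine input, SNR = 6.02 N + 1.76 dB. SNR = 6.02 × 10 + 1.76 = 60.20 + 1.76 = 61.96 dB.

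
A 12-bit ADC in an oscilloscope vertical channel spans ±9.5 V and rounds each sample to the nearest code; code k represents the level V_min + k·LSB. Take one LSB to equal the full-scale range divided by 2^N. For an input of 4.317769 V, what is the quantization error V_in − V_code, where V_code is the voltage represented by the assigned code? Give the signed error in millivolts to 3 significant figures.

−0.835 mV

Full-scale range = 9.5 V − (-9.5 V) = 19 V. LSB = 19 V / 2^12 ≈ 4.639 mV.
(4.317769 − (-9.5)) / LSB = 13.817769 × 4096/19 = 2978.8201. Nearest integer: k = 2979.
V_code = -9.5 + (2979/4096) × 19 = 4.318603516 V.
e = 4.317769 − (4.318603516) = −0.835 mV.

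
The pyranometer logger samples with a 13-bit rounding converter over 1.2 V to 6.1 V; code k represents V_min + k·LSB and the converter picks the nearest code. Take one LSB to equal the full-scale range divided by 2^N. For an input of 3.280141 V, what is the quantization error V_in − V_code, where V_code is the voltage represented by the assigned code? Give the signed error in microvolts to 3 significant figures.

−206 µV

Full-scale range = 6.1 V − (1.2 V) = 4.9 V. LSB = 4.9 V / 2^13 ≈ 0.5981 mV.
(3.280141 − (1.2)) / LSB = 2.080141 × 8192/4.9 = 3477.6561. Nearest integer: k = 3478.
Reconstructed level: 1.2 + 3478 × 4.9/8192 V = 3.280346680 V.
e = 3.280141 − (3.280346680) = −206 µV.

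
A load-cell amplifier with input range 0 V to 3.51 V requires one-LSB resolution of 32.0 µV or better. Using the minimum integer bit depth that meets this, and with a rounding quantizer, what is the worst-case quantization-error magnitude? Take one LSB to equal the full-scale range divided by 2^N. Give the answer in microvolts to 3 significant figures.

V_FS = 3.51 V.
Levels needed ≥ 3.51/32.0 µV = 109700. 2^17 = 131072 suffices, so N_min = 17.
LSB = 3.51 V ÷ 2^17 = 3.51/131072 V = 26.779 µV.
Max error for round-to-nearest is LSB/2 = 13.4 µV.

13.4 µV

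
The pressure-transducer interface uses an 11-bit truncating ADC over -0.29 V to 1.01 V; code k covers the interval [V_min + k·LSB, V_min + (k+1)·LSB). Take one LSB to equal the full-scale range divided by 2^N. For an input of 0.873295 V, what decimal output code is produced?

Span: 1.01 V − (-0.29 V) = 1.3 V. LSB = 1.3 V / 2^11 ≈ 0.6348 mV.
(V_in − V_min) × 2^11/range = (0.873295 − (-0.29)) × 2048/1.3 = 1832.637.
Floor → code = 1832.

1832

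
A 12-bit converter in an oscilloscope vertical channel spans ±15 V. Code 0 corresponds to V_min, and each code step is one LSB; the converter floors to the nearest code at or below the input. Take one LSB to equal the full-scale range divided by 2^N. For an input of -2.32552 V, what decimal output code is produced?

Range = 15 − (-15) = 30 V. LSB = 30 V / 2^12 ≈ 7.324 mV.
V_in − V_min = -2.32552 − (-15) = 12.67448 V.
Divide by LSB: 12.67448 × 4096/30 = 1730.4890.
Truncating gives code 1730.

1730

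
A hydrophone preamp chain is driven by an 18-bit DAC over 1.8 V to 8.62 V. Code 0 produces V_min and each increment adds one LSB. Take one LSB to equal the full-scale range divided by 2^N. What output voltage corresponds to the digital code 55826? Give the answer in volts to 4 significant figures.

3.252 V

Full-scale range = 8.62 V − (1.8 V) = 6.82 V. LSB = 6.82 V / 2^18.
V_out = 1.8 + 55826 × (6.82/262144) V
      = 1.8 V + 1.45238 V = 3.25238 V.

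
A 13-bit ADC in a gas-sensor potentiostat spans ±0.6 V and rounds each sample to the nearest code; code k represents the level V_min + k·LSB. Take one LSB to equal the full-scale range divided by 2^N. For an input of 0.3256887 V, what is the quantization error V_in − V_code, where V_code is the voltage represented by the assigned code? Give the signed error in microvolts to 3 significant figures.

Span: 0.6 V − (-0.6 V) = 1.2 V. LSB = 1.2 V / 2^13 ≈ 146.5 µV.
(V_in − V_min)/LSB = (0.3256887 − (-0.6)) × 8192/1.2 = 6319.3682 → nearest code k = 6319.
V_code = V_min + k × range/2^13 = -0.6 + 6319 × 1.2/8192 = 0.3256347656 V.
e = 0.3256887 − (0.3256347656) = +53.9 µV.

+53.9 µV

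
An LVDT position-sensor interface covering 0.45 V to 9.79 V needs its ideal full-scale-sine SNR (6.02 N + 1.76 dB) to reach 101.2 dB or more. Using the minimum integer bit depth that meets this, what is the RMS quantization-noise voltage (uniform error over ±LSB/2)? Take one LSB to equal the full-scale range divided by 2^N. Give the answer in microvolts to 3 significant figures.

20.6 µV

Range = 9.79 − (0.45) = 9.34 V.
Required N = ⌈(101.2 − 1.76)/6.02⌉ = ⌈16.518⌉ = 17.
Step size = 9.34/131072 V = 71.259 µV.
V_rms = LSB/√12 = 20.6 µV.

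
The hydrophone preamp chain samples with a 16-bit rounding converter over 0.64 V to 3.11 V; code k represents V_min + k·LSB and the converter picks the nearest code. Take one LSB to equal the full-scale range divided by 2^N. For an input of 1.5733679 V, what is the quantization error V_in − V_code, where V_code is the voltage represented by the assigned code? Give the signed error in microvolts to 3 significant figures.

Full-scale range = 3.11 V − (0.64 V) = 2.47 V. LSB = 2.47 V / 2^16 ≈ 37.69 µV.
Position in LSBs: (1.5733679 − (0.64)) × 65536/2.47 = 24764.8578; rounding gives k = 24765.
V_code = 0.64 + (24765/65536) × 2.47 = 1.5733732605 V.
Error = V_in − V_code = 1.5733679 − (1.5733732605) = −5.36 µV.

−5.36 µV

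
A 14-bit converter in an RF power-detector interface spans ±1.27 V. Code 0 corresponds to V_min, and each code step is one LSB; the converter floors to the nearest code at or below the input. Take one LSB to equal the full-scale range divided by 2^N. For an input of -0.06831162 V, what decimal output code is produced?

7751

The full-scale span is 1.27 − (-1.27) = 2.54 V. LSB = 2.54 V / 2^14 ≈ 155.0 µV.
code = ⌊(V_in − V_min)/LSB⌋ = ⌊(V_in − V_min) × 2^14 / range⌋
     = ⌊(-0.06831162 − (-1.27)) × 16384 / 2.54⌋ = ⌊1.20168838 × 16384/2.54⌋
     = ⌊7751.363⌋ = 7751.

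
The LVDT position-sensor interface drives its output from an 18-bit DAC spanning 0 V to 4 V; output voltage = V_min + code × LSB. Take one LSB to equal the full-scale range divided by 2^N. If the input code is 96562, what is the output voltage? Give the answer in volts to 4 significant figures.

1.473 V

V_FS = 4 V. LSB = 4 V / 2^18.
V_out = 0 + 96562 × (4/262144) V
      = 0 V + 1.47342 V = 1.47342 V.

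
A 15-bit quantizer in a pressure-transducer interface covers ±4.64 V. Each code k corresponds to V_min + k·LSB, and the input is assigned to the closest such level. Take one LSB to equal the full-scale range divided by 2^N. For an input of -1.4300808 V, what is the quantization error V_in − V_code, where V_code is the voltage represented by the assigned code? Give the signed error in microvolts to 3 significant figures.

+95.0 µV

Full-scale range = 4.64 V − (-4.64 V) = 9.28 V. LSB = 9.28 V / 2^15 ≈ 283.2 µV.
(V_in − V_min)/LSB = (-1.4300808 − (-4.64)) × 32768/9.28 = 11334.3354 → nearest code k = 11334.
V_code = V_min + k × range/2^15 = -4.64 + 11334 × 9.28/32768 = -1.4301757813 V.
e = -1.4300808 − (-1.4301757813) = +95.0 µV.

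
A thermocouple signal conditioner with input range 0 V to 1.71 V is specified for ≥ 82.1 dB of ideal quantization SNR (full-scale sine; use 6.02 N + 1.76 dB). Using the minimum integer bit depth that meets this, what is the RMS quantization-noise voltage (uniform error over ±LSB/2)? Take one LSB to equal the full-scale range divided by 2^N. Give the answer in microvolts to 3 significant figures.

Full-scale range = 1.71 V.
6.02 N + 1.76 ≥ 82.1 gives N ≥ 13.346, so the minimum integer is 14.
One LSB is 1.71 V / 16384 = 104.37 µV.
RMS noise = LSB/√12 = 30.1 µV.

30.1 µV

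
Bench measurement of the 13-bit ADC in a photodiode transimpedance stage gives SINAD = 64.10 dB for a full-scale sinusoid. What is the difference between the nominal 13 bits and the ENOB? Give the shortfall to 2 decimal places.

Effective bits = (64.10 − 1.76)/6.02 = 10.3555.
Shortfall = 13 − 10.3555 = 2.6445 bits.

2.64 bits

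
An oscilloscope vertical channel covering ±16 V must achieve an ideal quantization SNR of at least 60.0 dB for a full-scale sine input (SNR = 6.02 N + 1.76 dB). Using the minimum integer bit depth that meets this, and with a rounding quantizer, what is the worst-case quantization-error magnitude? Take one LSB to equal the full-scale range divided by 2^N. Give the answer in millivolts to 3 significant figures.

Span: 16 V − (-16 V) = 32 V.
N ≥ (60.0 − 1.76)/6.02 = 9.674 → N_min = 10.
LSB = 32 V ÷ 2^10 = 32/1024 V = 31.250 mV.
Max error for round-to-nearest is LSB/2 = 15.6 mV.

15.6 mV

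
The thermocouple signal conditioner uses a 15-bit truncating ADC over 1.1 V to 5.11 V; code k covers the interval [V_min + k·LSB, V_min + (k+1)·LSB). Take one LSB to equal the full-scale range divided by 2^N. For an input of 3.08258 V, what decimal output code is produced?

16200

Span: 5.11 V − (1.1 V) = 4.01 V. LSB = 4.01 V / 2^15 ≈ 122.4 µV.
code = ⌊(V_in − V_min)/LSB⌋ = ⌊(V_in − V_min) × 2^15 / range⌋
     = ⌊(3.08258 − (1.1)) × 32768 / 4.01⌋ = ⌊1.98258 × 32768/4.01⌋
     = ⌊16200.793⌋ = 16200.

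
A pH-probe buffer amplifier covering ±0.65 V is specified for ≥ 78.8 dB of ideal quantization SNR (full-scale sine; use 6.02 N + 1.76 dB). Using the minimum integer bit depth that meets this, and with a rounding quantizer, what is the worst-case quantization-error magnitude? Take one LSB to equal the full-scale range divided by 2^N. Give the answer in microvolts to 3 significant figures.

79.3 µV

Full-scale range = 0.65 V − (-0.65 V) = 1.3 V.
N ≥ (78.8 − 1.76)/6.02 = 12.797 → N_min = 13.
One LSB is 1.3 V / 8192 = 158.69 µV.
Max error for round-to-nearest is LSB/2 = 79.3 µV.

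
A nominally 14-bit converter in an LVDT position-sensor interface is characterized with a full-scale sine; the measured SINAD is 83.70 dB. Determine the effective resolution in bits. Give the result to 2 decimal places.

13.61 bits

Inverting SNR = 6.02 N + 1.76: N_eff = (83.70 − 1.76)/6.02 = 13.6113.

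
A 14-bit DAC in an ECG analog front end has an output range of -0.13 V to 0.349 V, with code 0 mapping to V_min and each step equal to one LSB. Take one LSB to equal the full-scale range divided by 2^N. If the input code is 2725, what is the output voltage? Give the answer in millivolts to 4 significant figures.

Full-scale range = 0.349 V − (-0.13 V) = 0.479 V. LSB = 0.479 V / 2^14.
V_out = -0.13 + 2725 × (0.479/16384) V
      = -0.13 + 0.0796677 = -0.0503323 V.

-50.33 mV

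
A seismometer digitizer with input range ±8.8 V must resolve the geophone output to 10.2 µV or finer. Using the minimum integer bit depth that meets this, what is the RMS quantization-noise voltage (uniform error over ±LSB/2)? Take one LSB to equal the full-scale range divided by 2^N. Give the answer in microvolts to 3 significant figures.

Range = 8.8 − (-8.8) = 17.6 V.
Need 2^N ≥ 17.6 V / 10.2 µV = 1.725e6 → N_min = 21.
One LSB is 17.6 V / 2097152 = 8.3923 µV.
RMS noise = LSB/√12 = 2.42 µV.

2.42 µV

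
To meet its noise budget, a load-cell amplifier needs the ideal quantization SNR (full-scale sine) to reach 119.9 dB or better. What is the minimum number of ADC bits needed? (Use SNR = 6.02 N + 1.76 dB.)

N ≥ (119.9 − 1.76)/6.02 = 19.625 → N_min = 20.

20 bits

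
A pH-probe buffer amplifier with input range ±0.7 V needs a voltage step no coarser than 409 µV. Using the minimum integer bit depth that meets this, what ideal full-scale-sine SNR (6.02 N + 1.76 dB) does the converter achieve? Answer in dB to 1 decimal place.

74.0 dB

Full-scale range = 0.7 V − (-0.7 V) = 1.4 V.
Need 2^N ≥ 1.4 V / 409 µV = 3423 → N_min = 12.
SNR = 6.02 × 12 + 1.76 = 74.00 dB.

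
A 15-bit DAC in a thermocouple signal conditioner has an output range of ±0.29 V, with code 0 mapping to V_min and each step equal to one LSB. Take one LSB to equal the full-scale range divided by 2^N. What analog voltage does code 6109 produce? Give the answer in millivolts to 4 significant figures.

Span: 0.29 V − (-0.29 V) = 0.58 V. LSB = 0.58 V / 2^15.
V_out = -0.29 + 6109 × (0.58/32768) V
      = -0.29 + 0.108130 = -0.181870 V.

-181.9 mV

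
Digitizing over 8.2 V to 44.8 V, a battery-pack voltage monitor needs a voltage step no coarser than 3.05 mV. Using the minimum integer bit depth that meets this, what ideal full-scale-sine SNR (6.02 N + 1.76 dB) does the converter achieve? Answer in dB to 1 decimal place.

86.0 dB

The full-scale span is 44.8 − (8.2) = 36.6 V.
Required number of levels: 36.6/3.05 mV = 12000; smallest N with 2^N ≥ that is 14.
SNR = 6.02 × 14 + 1.76 = 86.04 dB.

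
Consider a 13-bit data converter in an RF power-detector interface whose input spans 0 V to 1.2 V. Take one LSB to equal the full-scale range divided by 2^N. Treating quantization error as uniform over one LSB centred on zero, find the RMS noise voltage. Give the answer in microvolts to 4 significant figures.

42.29 µV

Full-scale range = 1.2 V.
One LSB is 1.2 V / 8192 = 146.484 µV.
V_rms = LSB/√12 = 146.484 µV / √12 = 42.29 µV.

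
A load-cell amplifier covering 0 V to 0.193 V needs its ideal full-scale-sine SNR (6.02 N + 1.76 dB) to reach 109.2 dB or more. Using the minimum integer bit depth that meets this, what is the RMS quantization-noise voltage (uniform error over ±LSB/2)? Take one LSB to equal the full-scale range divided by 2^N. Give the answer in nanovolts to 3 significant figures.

Full-scale range = 0.193 V.
6.02 N + 1.76 ≥ 109.2 gives N ≥ 17.847, so the minimum integer is 18.
LSB = 0.193 V / 2^18 = 0.73624 µV.
σ_q = LSB/√12 = 0.73624 µV/3.4641 = 213 nV.

213 nV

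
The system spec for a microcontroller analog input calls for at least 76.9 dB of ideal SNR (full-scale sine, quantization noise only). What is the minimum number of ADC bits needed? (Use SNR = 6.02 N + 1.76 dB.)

Required N = ⌈(76.9 − 1.76)/6.02⌉ = ⌈12.482⌉ = 13.

13 bits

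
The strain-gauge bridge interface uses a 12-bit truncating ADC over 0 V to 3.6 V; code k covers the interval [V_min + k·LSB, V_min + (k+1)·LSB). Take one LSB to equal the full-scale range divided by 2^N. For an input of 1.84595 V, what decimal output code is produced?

Full-scale range = 3.6 V. LSB = 3.6 V / 2^12 ≈ 0.8789 mV.
V_in − V_min = 1.84595 − (0) = 1.84595 V.
Divide by LSB: 1.84595 × 4096/3.6 = 2100.2809.
Truncating gives code 2100.

2100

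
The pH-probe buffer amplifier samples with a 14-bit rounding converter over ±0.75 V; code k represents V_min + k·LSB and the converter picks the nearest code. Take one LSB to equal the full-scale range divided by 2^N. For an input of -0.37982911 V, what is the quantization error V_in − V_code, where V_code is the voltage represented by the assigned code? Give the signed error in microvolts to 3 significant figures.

+23.2 µV

Range = 0.75 − (-0.75) = 1.5 V. LSB = 1.5 V / 2^14 ≈ 91.55 µV.
(-0.37982911 − (-0.75)) / LSB = 0.37017089 × 16384/1.5 = 4043.2532. Nearest integer: k = 4043.
V_code = V_min + k × range/2^14 = -0.75 + 4043 × 1.5/16384 = -0.37985229492 V.
V_in − V_code = -0.37982911 − (-0.37985229492) = +23.2 µV.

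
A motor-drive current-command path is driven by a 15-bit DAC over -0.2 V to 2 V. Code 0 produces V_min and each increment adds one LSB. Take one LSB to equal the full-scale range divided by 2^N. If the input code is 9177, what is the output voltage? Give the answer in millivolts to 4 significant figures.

416.1 mV

Range = 2 − (-0.2) = 2.2 V. LSB = 2.2 V / 2^15.
Output = V_min + (9177/32768) × range = -0.2 + 0.280060 × 2.2 V
      = -0.2 + 0.616132 = 0.416132 V.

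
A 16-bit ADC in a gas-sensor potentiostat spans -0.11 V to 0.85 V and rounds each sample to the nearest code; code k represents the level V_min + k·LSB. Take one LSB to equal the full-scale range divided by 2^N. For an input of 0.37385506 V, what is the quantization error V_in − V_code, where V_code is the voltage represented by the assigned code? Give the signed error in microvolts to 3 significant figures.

+2.52 µV

Full-scale range = 0.85 V − (-0.11 V) = 0.96 V. LSB = 0.96 V / 2^16 ≈ 14.65 µV.
Position in LSBs: (0.37385506 − (-0.11)) × 65536/0.96 = 33031.1721; rounding gives k = 33031.
V_code = -0.11 + (33031/65536) × 0.96 = 0.37385253906 V.
Error = V_in − V_code = 0.37385506 − (0.37385253906) = +2.52 µV.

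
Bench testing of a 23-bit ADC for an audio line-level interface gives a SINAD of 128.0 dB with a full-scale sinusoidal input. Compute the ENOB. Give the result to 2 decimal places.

(128.0 − 1.76) / 6.02 = 126.24/6.02 = 20.9701 effective bits.

20.97 bits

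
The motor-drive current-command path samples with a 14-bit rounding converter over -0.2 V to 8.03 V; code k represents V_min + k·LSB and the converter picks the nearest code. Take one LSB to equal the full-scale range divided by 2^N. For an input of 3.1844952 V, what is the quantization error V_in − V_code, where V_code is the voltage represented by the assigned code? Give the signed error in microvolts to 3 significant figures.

−132 µV

The full-scale span is 8.03 − (-0.2) = 8.23 V. LSB = 8.23 V / 2^14 ≈ 0.5023 mV.
(3.1844952 − (-0.2)) / LSB = 3.3844952 × 16384/8.23 = 6737.7363. Nearest integer: k = 6738.
V_code = V_min + k × range/2^14 = -0.2 + 6738 × 8.23/16384 = 3.1846276855 V.
V_in − V_code = 3.1844952 − (3.1846276855) = −132 µV.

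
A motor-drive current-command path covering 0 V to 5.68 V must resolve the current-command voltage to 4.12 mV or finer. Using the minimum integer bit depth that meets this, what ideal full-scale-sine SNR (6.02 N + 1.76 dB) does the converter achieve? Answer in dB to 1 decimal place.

Span = 5.68 V.
Required number of levels: 5.68/4.12 mV = 1378.6; smallest N with 2^N ≥ that is 11.
SNR = 6.02 × 11 + 1.76 = 67.98 dB.

68.0 dB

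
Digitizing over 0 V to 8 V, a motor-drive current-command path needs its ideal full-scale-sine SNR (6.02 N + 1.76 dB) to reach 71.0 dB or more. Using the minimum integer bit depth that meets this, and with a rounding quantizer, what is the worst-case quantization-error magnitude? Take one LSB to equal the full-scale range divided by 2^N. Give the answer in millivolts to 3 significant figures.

0.977 mV

Range is 8 V.
6.02 N + 1.76 ≥ 71.0 gives N ≥ 11.502, so the minimum integer is 12.
Step size = 8/4096 V = 1.9531 mV.
|e|_max = LSB/2 = 0.977 mV.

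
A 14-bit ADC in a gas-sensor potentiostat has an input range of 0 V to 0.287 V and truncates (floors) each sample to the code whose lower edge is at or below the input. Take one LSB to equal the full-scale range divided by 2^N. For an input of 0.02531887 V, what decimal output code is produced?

1445

Full-scale range = 0.287 V. LSB = 0.287 V / 2^14 ≈ 17.52 µV.
(V_in − V_min) × 2^14/range = (0.02531887 − (0)) × 16384/0.287 = 1445.381.
Floor → code = 1445.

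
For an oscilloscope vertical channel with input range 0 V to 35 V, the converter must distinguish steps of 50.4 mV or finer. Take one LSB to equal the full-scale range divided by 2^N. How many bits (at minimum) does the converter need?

10 bits

Full-scale range = 35 V.
Levels needed ≥ 35/50.4 mV = 694.4. 2^10 = 1024 suffices, so N_min = 10.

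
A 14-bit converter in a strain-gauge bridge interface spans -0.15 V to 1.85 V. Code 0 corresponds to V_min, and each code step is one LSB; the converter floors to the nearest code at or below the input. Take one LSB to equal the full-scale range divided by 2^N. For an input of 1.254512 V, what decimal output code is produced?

Span: 1.85 V − (-0.15 V) = 2 V. LSB = 2 V / 2^14 ≈ 122.1 µV.
code = ⌊(V_in − V_min)/LSB⌋ = ⌊(V_in − V_min) × 2^14 / range⌋
     = ⌊(1.254512 − (-0.15)) × 16384 / 2⌋ = ⌊1.404512 × 16384/2⌋
     = ⌊11505.762⌋ = 11505.

11505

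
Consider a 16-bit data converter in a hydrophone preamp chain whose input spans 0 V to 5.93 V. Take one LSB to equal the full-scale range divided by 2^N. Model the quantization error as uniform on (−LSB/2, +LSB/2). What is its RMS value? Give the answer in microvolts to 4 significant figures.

26.12 µV

Range is 5.93 V.
One LSB is 5.93 V / 65536 = 90.4846 µV.
For a uniform distribution on [−LSB/2, +LSB/2], V_rms = LSB/√12 = 90.4846 µV/3.4641 = 26.12 µV.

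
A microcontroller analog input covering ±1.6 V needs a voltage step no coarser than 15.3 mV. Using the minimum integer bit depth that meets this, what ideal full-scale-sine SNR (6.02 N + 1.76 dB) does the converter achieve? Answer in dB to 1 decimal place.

Range = 1.6 − (-1.6) = 3.2 V.
Need 2^N ≥ 3.2 V / 15.3 mV = 209.2 → N_min = 8.
6.02(8) + 1.76 = 49.92 dB.

49.9 dB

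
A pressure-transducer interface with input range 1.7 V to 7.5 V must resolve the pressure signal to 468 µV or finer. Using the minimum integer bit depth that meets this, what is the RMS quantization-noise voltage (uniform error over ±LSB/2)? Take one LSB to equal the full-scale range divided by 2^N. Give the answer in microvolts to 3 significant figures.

Full-scale range = 7.5 V − (1.7 V) = 5.8 V.
Need 2^N ≥ 5.8 V / 468 µV = 12390 → N_min = 14.
One LSB is 5.8 V / 16384 = 354.00 µV.
σ_q = LSB/√12 = 354.00 µV/3.4641 = 102 µV.

102 µV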